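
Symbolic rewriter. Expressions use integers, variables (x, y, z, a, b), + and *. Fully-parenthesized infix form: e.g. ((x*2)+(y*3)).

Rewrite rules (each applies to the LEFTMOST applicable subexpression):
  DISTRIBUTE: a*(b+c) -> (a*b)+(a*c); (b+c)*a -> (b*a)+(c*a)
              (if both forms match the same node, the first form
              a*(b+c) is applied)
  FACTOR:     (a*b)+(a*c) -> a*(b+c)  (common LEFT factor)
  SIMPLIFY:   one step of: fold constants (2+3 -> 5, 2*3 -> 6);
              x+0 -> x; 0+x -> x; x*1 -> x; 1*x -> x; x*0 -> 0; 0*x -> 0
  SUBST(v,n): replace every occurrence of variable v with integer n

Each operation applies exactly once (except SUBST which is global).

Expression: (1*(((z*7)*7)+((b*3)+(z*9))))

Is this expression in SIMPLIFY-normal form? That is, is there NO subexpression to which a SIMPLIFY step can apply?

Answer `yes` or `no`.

Answer: no

Derivation:
Expression: (1*(((z*7)*7)+((b*3)+(z*9))))
Scanning for simplifiable subexpressions (pre-order)...
  at root: (1*(((z*7)*7)+((b*3)+(z*9)))) (SIMPLIFIABLE)
  at R: (((z*7)*7)+((b*3)+(z*9))) (not simplifiable)
  at RL: ((z*7)*7) (not simplifiable)
  at RLL: (z*7) (not simplifiable)
  at RR: ((b*3)+(z*9)) (not simplifiable)
  at RRL: (b*3) (not simplifiable)
  at RRR: (z*9) (not simplifiable)
Found simplifiable subexpr at path root: (1*(((z*7)*7)+((b*3)+(z*9))))
One SIMPLIFY step would give: (((z*7)*7)+((b*3)+(z*9)))
-> NOT in normal form.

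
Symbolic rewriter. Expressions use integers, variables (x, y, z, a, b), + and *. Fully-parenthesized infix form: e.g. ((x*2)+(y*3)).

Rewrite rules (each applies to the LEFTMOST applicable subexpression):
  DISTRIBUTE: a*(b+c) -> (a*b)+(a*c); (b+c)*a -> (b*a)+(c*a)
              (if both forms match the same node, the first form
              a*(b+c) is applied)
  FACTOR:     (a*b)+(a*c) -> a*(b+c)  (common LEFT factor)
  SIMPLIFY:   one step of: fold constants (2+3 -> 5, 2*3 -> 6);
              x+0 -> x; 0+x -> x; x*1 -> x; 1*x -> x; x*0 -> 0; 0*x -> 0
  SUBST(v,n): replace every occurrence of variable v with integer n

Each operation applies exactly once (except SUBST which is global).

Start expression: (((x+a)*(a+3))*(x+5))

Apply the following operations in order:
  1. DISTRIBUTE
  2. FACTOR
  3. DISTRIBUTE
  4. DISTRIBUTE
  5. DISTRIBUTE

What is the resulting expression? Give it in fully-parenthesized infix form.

Start: (((x+a)*(a+3))*(x+5))
Apply DISTRIBUTE at root (target: (((x+a)*(a+3))*(x+5))): (((x+a)*(a+3))*(x+5)) -> ((((x+a)*(a+3))*x)+(((x+a)*(a+3))*5))
Apply FACTOR at root (target: ((((x+a)*(a+3))*x)+(((x+a)*(a+3))*5))): ((((x+a)*(a+3))*x)+(((x+a)*(a+3))*5)) -> (((x+a)*(a+3))*(x+5))
Apply DISTRIBUTE at root (target: (((x+a)*(a+3))*(x+5))): (((x+a)*(a+3))*(x+5)) -> ((((x+a)*(a+3))*x)+(((x+a)*(a+3))*5))
Apply DISTRIBUTE at LL (target: ((x+a)*(a+3))): ((((x+a)*(a+3))*x)+(((x+a)*(a+3))*5)) -> (((((x+a)*a)+((x+a)*3))*x)+(((x+a)*(a+3))*5))
Apply DISTRIBUTE at L (target: ((((x+a)*a)+((x+a)*3))*x)): (((((x+a)*a)+((x+a)*3))*x)+(((x+a)*(a+3))*5)) -> (((((x+a)*a)*x)+(((x+a)*3)*x))+(((x+a)*(a+3))*5))

Answer: (((((x+a)*a)*x)+(((x+a)*3)*x))+(((x+a)*(a+3))*5))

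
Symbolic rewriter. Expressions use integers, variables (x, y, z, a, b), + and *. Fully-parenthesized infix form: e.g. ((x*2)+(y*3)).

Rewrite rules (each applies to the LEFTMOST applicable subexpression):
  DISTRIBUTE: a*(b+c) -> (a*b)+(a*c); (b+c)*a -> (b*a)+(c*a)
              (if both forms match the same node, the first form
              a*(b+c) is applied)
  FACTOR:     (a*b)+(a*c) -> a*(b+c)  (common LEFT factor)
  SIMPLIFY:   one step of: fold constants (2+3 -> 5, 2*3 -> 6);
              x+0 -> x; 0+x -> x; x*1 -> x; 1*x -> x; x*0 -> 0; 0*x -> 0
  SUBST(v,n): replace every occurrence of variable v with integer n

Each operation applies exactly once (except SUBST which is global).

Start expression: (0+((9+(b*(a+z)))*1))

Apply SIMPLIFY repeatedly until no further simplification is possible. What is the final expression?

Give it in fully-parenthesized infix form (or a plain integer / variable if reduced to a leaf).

Answer: (9+(b*(a+z)))

Derivation:
Start: (0+((9+(b*(a+z)))*1))
Step 1: at root: (0+((9+(b*(a+z)))*1)) -> ((9+(b*(a+z)))*1); overall: (0+((9+(b*(a+z)))*1)) -> ((9+(b*(a+z)))*1)
Step 2: at root: ((9+(b*(a+z)))*1) -> (9+(b*(a+z))); overall: ((9+(b*(a+z)))*1) -> (9+(b*(a+z)))
Fixed point: (9+(b*(a+z)))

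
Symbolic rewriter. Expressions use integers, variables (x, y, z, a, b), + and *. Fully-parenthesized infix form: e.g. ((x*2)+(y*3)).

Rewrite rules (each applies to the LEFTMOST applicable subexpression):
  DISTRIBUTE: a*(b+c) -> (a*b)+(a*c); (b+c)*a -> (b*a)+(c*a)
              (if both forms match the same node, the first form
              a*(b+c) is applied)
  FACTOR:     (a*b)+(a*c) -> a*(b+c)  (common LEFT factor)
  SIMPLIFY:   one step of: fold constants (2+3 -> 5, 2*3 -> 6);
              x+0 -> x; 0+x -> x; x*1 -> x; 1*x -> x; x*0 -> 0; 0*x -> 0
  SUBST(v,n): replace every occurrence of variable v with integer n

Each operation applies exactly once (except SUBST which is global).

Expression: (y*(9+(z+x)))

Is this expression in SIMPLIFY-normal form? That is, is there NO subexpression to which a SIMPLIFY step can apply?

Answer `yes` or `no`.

Expression: (y*(9+(z+x)))
Scanning for simplifiable subexpressions (pre-order)...
  at root: (y*(9+(z+x))) (not simplifiable)
  at R: (9+(z+x)) (not simplifiable)
  at RR: (z+x) (not simplifiable)
Result: no simplifiable subexpression found -> normal form.

Answer: yes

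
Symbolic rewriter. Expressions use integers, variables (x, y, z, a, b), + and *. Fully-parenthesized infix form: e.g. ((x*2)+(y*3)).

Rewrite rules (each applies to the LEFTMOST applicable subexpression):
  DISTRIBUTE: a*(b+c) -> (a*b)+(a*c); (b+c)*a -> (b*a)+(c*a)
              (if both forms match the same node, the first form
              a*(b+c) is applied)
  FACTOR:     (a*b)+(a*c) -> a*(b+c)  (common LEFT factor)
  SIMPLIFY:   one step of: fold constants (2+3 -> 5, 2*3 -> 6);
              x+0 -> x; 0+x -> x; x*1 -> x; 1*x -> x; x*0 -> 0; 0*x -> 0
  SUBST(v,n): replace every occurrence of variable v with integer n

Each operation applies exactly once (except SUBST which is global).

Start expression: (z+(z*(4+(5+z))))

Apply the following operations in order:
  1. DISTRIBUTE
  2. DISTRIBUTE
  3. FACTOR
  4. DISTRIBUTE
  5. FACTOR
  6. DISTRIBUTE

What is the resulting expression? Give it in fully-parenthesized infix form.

Start: (z+(z*(4+(5+z))))
Apply DISTRIBUTE at R (target: (z*(4+(5+z)))): (z+(z*(4+(5+z)))) -> (z+((z*4)+(z*(5+z))))
Apply DISTRIBUTE at RR (target: (z*(5+z))): (z+((z*4)+(z*(5+z)))) -> (z+((z*4)+((z*5)+(z*z))))
Apply FACTOR at RR (target: ((z*5)+(z*z))): (z+((z*4)+((z*5)+(z*z)))) -> (z+((z*4)+(z*(5+z))))
Apply DISTRIBUTE at RR (target: (z*(5+z))): (z+((z*4)+(z*(5+z)))) -> (z+((z*4)+((z*5)+(z*z))))
Apply FACTOR at RR (target: ((z*5)+(z*z))): (z+((z*4)+((z*5)+(z*z)))) -> (z+((z*4)+(z*(5+z))))
Apply DISTRIBUTE at RR (target: (z*(5+z))): (z+((z*4)+(z*(5+z)))) -> (z+((z*4)+((z*5)+(z*z))))

Answer: (z+((z*4)+((z*5)+(z*z))))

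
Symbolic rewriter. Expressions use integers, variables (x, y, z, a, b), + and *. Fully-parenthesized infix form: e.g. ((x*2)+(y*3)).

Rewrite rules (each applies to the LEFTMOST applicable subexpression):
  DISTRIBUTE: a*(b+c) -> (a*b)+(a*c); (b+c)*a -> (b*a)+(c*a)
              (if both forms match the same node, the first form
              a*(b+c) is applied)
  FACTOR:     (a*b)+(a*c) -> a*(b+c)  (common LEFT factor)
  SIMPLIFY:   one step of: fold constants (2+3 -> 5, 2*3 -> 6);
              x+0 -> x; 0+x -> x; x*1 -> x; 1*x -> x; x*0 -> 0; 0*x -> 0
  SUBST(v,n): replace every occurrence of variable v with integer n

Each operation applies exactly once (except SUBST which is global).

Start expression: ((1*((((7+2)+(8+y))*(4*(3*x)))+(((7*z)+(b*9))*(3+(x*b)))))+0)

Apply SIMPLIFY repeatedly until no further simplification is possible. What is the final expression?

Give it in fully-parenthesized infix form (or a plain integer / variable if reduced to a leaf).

Answer: (((9+(8+y))*(4*(3*x)))+(((7*z)+(b*9))*(3+(x*b))))

Derivation:
Start: ((1*((((7+2)+(8+y))*(4*(3*x)))+(((7*z)+(b*9))*(3+(x*b)))))+0)
Step 1: at root: ((1*((((7+2)+(8+y))*(4*(3*x)))+(((7*z)+(b*9))*(3+(x*b)))))+0) -> (1*((((7+2)+(8+y))*(4*(3*x)))+(((7*z)+(b*9))*(3+(x*b))))); overall: ((1*((((7+2)+(8+y))*(4*(3*x)))+(((7*z)+(b*9))*(3+(x*b)))))+0) -> (1*((((7+2)+(8+y))*(4*(3*x)))+(((7*z)+(b*9))*(3+(x*b)))))
Step 2: at root: (1*((((7+2)+(8+y))*(4*(3*x)))+(((7*z)+(b*9))*(3+(x*b))))) -> ((((7+2)+(8+y))*(4*(3*x)))+(((7*z)+(b*9))*(3+(x*b)))); overall: (1*((((7+2)+(8+y))*(4*(3*x)))+(((7*z)+(b*9))*(3+(x*b))))) -> ((((7+2)+(8+y))*(4*(3*x)))+(((7*z)+(b*9))*(3+(x*b))))
Step 3: at LLL: (7+2) -> 9; overall: ((((7+2)+(8+y))*(4*(3*x)))+(((7*z)+(b*9))*(3+(x*b)))) -> (((9+(8+y))*(4*(3*x)))+(((7*z)+(b*9))*(3+(x*b))))
Fixed point: (((9+(8+y))*(4*(3*x)))+(((7*z)+(b*9))*(3+(x*b))))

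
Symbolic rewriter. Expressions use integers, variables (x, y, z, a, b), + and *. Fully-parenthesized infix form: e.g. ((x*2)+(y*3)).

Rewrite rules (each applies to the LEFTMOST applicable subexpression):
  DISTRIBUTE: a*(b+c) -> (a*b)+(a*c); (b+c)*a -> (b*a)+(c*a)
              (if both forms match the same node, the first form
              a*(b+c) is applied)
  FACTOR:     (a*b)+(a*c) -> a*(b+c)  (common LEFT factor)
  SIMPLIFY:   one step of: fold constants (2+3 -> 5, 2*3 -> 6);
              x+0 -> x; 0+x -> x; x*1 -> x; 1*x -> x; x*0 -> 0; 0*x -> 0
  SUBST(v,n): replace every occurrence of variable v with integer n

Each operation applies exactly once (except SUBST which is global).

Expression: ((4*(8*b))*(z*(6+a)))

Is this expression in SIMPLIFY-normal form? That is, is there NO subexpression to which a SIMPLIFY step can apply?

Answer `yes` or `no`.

Expression: ((4*(8*b))*(z*(6+a)))
Scanning for simplifiable subexpressions (pre-order)...
  at root: ((4*(8*b))*(z*(6+a))) (not simplifiable)
  at L: (4*(8*b)) (not simplifiable)
  at LR: (8*b) (not simplifiable)
  at R: (z*(6+a)) (not simplifiable)
  at RR: (6+a) (not simplifiable)
Result: no simplifiable subexpression found -> normal form.

Answer: yes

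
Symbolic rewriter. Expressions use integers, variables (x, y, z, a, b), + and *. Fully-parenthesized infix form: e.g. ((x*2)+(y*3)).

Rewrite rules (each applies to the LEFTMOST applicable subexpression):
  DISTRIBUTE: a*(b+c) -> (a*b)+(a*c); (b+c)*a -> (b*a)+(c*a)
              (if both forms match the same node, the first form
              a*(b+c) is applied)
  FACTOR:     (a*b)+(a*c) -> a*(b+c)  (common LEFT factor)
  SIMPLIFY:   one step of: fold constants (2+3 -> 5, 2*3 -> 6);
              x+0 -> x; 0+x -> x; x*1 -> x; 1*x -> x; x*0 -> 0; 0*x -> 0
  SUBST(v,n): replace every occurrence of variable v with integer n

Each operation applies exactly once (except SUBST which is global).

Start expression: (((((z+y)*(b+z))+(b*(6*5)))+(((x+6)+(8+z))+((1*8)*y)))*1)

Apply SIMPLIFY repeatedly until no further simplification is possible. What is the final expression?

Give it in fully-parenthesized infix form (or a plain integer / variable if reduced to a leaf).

Start: (((((z+y)*(b+z))+(b*(6*5)))+(((x+6)+(8+z))+((1*8)*y)))*1)
Step 1: at root: (((((z+y)*(b+z))+(b*(6*5)))+(((x+6)+(8+z))+((1*8)*y)))*1) -> ((((z+y)*(b+z))+(b*(6*5)))+(((x+6)+(8+z))+((1*8)*y))); overall: (((((z+y)*(b+z))+(b*(6*5)))+(((x+6)+(8+z))+((1*8)*y)))*1) -> ((((z+y)*(b+z))+(b*(6*5)))+(((x+6)+(8+z))+((1*8)*y)))
Step 2: at LRR: (6*5) -> 30; overall: ((((z+y)*(b+z))+(b*(6*5)))+(((x+6)+(8+z))+((1*8)*y))) -> ((((z+y)*(b+z))+(b*30))+(((x+6)+(8+z))+((1*8)*y)))
Step 3: at RRL: (1*8) -> 8; overall: ((((z+y)*(b+z))+(b*30))+(((x+6)+(8+z))+((1*8)*y))) -> ((((z+y)*(b+z))+(b*30))+(((x+6)+(8+z))+(8*y)))
Fixed point: ((((z+y)*(b+z))+(b*30))+(((x+6)+(8+z))+(8*y)))

Answer: ((((z+y)*(b+z))+(b*30))+(((x+6)+(8+z))+(8*y)))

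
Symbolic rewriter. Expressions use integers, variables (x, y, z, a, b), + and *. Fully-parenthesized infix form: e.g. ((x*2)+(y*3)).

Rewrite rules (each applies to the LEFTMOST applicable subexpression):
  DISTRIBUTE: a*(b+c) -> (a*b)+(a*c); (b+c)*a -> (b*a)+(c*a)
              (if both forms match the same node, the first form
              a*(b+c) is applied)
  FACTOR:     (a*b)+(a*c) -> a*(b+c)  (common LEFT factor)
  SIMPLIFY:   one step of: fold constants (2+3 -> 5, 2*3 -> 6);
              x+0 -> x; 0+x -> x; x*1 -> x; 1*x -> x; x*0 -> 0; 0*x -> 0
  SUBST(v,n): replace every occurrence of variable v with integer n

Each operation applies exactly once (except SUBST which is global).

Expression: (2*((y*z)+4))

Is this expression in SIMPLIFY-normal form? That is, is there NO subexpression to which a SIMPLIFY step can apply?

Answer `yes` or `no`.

Expression: (2*((y*z)+4))
Scanning for simplifiable subexpressions (pre-order)...
  at root: (2*((y*z)+4)) (not simplifiable)
  at R: ((y*z)+4) (not simplifiable)
  at RL: (y*z) (not simplifiable)
Result: no simplifiable subexpression found -> normal form.

Answer: yes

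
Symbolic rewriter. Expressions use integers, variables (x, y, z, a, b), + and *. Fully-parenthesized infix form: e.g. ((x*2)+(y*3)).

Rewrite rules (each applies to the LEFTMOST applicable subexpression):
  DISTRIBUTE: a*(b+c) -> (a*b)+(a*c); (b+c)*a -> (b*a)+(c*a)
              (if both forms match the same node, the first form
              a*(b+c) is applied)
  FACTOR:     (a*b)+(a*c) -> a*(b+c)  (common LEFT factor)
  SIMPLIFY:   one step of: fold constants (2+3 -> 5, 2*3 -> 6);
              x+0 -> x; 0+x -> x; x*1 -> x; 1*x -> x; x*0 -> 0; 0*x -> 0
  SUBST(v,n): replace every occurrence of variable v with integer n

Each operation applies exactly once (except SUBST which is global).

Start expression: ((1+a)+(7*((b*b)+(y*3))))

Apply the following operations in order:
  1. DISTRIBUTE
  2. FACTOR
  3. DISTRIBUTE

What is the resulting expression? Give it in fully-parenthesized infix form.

Start: ((1+a)+(7*((b*b)+(y*3))))
Apply DISTRIBUTE at R (target: (7*((b*b)+(y*3)))): ((1+a)+(7*((b*b)+(y*3)))) -> ((1+a)+((7*(b*b))+(7*(y*3))))
Apply FACTOR at R (target: ((7*(b*b))+(7*(y*3)))): ((1+a)+((7*(b*b))+(7*(y*3)))) -> ((1+a)+(7*((b*b)+(y*3))))
Apply DISTRIBUTE at R (target: (7*((b*b)+(y*3)))): ((1+a)+(7*((b*b)+(y*3)))) -> ((1+a)+((7*(b*b))+(7*(y*3))))

Answer: ((1+a)+((7*(b*b))+(7*(y*3))))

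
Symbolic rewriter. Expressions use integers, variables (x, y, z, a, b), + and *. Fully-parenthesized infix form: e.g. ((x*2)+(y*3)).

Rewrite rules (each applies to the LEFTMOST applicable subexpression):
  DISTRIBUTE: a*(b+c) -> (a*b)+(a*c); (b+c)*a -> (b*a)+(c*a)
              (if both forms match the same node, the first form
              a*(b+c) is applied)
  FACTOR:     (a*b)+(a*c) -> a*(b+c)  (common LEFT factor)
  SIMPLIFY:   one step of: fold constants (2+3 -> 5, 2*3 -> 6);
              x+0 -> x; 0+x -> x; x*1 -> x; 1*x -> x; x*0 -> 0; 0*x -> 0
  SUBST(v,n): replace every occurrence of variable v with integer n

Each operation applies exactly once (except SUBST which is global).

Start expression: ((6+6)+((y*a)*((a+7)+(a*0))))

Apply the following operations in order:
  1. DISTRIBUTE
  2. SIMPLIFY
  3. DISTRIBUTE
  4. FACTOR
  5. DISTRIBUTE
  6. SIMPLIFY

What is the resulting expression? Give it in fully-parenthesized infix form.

Start: ((6+6)+((y*a)*((a+7)+(a*0))))
Apply DISTRIBUTE at R (target: ((y*a)*((a+7)+(a*0)))): ((6+6)+((y*a)*((a+7)+(a*0)))) -> ((6+6)+(((y*a)*(a+7))+((y*a)*(a*0))))
Apply SIMPLIFY at L (target: (6+6)): ((6+6)+(((y*a)*(a+7))+((y*a)*(a*0)))) -> (12+(((y*a)*(a+7))+((y*a)*(a*0))))
Apply DISTRIBUTE at RL (target: ((y*a)*(a+7))): (12+(((y*a)*(a+7))+((y*a)*(a*0)))) -> (12+((((y*a)*a)+((y*a)*7))+((y*a)*(a*0))))
Apply FACTOR at RL (target: (((y*a)*a)+((y*a)*7))): (12+((((y*a)*a)+((y*a)*7))+((y*a)*(a*0)))) -> (12+(((y*a)*(a+7))+((y*a)*(a*0))))
Apply DISTRIBUTE at RL (target: ((y*a)*(a+7))): (12+(((y*a)*(a+7))+((y*a)*(a*0)))) -> (12+((((y*a)*a)+((y*a)*7))+((y*a)*(a*0))))
Apply SIMPLIFY at RRR (target: (a*0)): (12+((((y*a)*a)+((y*a)*7))+((y*a)*(a*0)))) -> (12+((((y*a)*a)+((y*a)*7))+((y*a)*0)))

Answer: (12+((((y*a)*a)+((y*a)*7))+((y*a)*0)))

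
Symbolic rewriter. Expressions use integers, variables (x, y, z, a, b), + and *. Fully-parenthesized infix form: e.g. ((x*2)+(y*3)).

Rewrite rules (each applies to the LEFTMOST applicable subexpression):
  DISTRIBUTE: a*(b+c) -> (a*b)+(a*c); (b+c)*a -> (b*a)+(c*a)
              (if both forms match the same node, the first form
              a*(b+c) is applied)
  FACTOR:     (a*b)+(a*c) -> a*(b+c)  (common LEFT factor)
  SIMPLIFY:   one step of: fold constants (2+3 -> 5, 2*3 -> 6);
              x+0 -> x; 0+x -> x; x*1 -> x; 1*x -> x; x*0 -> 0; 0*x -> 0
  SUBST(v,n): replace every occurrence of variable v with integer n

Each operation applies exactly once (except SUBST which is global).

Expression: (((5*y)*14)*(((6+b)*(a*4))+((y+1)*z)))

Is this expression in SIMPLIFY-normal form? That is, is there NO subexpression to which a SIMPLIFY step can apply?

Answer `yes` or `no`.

Answer: yes

Derivation:
Expression: (((5*y)*14)*(((6+b)*(a*4))+((y+1)*z)))
Scanning for simplifiable subexpressions (pre-order)...
  at root: (((5*y)*14)*(((6+b)*(a*4))+((y+1)*z))) (not simplifiable)
  at L: ((5*y)*14) (not simplifiable)
  at LL: (5*y) (not simplifiable)
  at R: (((6+b)*(a*4))+((y+1)*z)) (not simplifiable)
  at RL: ((6+b)*(a*4)) (not simplifiable)
  at RLL: (6+b) (not simplifiable)
  at RLR: (a*4) (not simplifiable)
  at RR: ((y+1)*z) (not simplifiable)
  at RRL: (y+1) (not simplifiable)
Result: no simplifiable subexpression found -> normal form.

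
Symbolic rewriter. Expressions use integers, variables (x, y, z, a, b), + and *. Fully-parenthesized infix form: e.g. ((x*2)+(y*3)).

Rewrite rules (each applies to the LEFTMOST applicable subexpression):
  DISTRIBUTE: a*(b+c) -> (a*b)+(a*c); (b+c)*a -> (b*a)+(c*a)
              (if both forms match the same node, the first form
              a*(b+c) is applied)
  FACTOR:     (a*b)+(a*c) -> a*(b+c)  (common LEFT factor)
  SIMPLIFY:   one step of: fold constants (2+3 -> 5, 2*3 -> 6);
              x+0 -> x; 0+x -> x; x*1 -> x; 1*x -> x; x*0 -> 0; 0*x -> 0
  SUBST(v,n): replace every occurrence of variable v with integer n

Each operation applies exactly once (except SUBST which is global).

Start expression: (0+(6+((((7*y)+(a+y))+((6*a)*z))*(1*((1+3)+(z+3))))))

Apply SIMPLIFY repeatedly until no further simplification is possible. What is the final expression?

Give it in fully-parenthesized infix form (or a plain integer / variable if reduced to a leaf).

Start: (0+(6+((((7*y)+(a+y))+((6*a)*z))*(1*((1+3)+(z+3))))))
Step 1: at root: (0+(6+((((7*y)+(a+y))+((6*a)*z))*(1*((1+3)+(z+3)))))) -> (6+((((7*y)+(a+y))+((6*a)*z))*(1*((1+3)+(z+3))))); overall: (0+(6+((((7*y)+(a+y))+((6*a)*z))*(1*((1+3)+(z+3)))))) -> (6+((((7*y)+(a+y))+((6*a)*z))*(1*((1+3)+(z+3)))))
Step 2: at RR: (1*((1+3)+(z+3))) -> ((1+3)+(z+3)); overall: (6+((((7*y)+(a+y))+((6*a)*z))*(1*((1+3)+(z+3))))) -> (6+((((7*y)+(a+y))+((6*a)*z))*((1+3)+(z+3))))
Step 3: at RRL: (1+3) -> 4; overall: (6+((((7*y)+(a+y))+((6*a)*z))*((1+3)+(z+3)))) -> (6+((((7*y)+(a+y))+((6*a)*z))*(4+(z+3))))
Fixed point: (6+((((7*y)+(a+y))+((6*a)*z))*(4+(z+3))))

Answer: (6+((((7*y)+(a+y))+((6*a)*z))*(4+(z+3))))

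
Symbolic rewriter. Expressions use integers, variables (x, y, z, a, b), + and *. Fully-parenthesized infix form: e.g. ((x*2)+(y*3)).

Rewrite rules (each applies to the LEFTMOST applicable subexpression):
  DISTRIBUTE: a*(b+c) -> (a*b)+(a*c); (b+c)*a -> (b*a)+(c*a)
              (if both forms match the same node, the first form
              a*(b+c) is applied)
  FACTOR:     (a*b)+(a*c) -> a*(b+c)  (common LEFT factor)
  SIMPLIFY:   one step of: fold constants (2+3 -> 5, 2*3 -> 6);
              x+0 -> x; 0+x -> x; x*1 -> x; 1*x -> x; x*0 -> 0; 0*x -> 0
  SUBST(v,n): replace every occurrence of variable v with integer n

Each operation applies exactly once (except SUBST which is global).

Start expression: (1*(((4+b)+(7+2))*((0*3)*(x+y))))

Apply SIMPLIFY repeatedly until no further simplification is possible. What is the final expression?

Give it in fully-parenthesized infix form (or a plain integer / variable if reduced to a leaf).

Start: (1*(((4+b)+(7+2))*((0*3)*(x+y))))
Step 1: at root: (1*(((4+b)+(7+2))*((0*3)*(x+y)))) -> (((4+b)+(7+2))*((0*3)*(x+y))); overall: (1*(((4+b)+(7+2))*((0*3)*(x+y)))) -> (((4+b)+(7+2))*((0*3)*(x+y)))
Step 2: at LR: (7+2) -> 9; overall: (((4+b)+(7+2))*((0*3)*(x+y))) -> (((4+b)+9)*((0*3)*(x+y)))
Step 3: at RL: (0*3) -> 0; overall: (((4+b)+9)*((0*3)*(x+y))) -> (((4+b)+9)*(0*(x+y)))
Step 4: at R: (0*(x+y)) -> 0; overall: (((4+b)+9)*(0*(x+y))) -> (((4+b)+9)*0)
Step 5: at root: (((4+b)+9)*0) -> 0; overall: (((4+b)+9)*0) -> 0
Fixed point: 0

Answer: 0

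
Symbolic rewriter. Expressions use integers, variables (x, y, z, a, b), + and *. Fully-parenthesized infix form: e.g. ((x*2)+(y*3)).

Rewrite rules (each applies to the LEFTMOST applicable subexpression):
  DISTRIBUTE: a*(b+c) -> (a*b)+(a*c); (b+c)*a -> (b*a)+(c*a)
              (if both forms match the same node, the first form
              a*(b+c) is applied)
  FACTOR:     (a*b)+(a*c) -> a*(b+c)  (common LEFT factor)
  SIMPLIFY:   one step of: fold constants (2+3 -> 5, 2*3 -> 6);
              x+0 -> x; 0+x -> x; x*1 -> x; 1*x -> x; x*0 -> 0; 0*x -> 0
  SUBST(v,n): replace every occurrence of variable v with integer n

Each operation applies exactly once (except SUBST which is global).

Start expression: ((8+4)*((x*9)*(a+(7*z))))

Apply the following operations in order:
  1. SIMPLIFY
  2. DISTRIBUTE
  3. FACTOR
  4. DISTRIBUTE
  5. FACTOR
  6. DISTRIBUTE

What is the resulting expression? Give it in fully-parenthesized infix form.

Answer: (12*(((x*9)*a)+((x*9)*(7*z))))

Derivation:
Start: ((8+4)*((x*9)*(a+(7*z))))
Apply SIMPLIFY at L (target: (8+4)): ((8+4)*((x*9)*(a+(7*z)))) -> (12*((x*9)*(a+(7*z))))
Apply DISTRIBUTE at R (target: ((x*9)*(a+(7*z)))): (12*((x*9)*(a+(7*z)))) -> (12*(((x*9)*a)+((x*9)*(7*z))))
Apply FACTOR at R (target: (((x*9)*a)+((x*9)*(7*z)))): (12*(((x*9)*a)+((x*9)*(7*z)))) -> (12*((x*9)*(a+(7*z))))
Apply DISTRIBUTE at R (target: ((x*9)*(a+(7*z)))): (12*((x*9)*(a+(7*z)))) -> (12*(((x*9)*a)+((x*9)*(7*z))))
Apply FACTOR at R (target: (((x*9)*a)+((x*9)*(7*z)))): (12*(((x*9)*a)+((x*9)*(7*z)))) -> (12*((x*9)*(a+(7*z))))
Apply DISTRIBUTE at R (target: ((x*9)*(a+(7*z)))): (12*((x*9)*(a+(7*z)))) -> (12*(((x*9)*a)+((x*9)*(7*z))))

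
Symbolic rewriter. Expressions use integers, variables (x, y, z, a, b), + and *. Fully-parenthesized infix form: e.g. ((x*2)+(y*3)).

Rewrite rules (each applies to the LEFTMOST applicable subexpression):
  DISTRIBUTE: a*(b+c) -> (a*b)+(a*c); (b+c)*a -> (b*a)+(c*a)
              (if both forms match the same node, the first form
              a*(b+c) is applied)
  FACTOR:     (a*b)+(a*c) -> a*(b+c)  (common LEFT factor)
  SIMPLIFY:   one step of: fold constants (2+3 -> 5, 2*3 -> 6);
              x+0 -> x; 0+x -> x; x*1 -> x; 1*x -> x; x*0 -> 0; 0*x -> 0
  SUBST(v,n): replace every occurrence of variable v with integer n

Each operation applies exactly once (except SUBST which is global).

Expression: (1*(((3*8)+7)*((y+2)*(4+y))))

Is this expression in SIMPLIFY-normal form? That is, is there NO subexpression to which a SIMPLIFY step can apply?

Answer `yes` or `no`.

Answer: no

Derivation:
Expression: (1*(((3*8)+7)*((y+2)*(4+y))))
Scanning for simplifiable subexpressions (pre-order)...
  at root: (1*(((3*8)+7)*((y+2)*(4+y)))) (SIMPLIFIABLE)
  at R: (((3*8)+7)*((y+2)*(4+y))) (not simplifiable)
  at RL: ((3*8)+7) (not simplifiable)
  at RLL: (3*8) (SIMPLIFIABLE)
  at RR: ((y+2)*(4+y)) (not simplifiable)
  at RRL: (y+2) (not simplifiable)
  at RRR: (4+y) (not simplifiable)
Found simplifiable subexpr at path root: (1*(((3*8)+7)*((y+2)*(4+y))))
One SIMPLIFY step would give: (((3*8)+7)*((y+2)*(4+y)))
-> NOT in normal form.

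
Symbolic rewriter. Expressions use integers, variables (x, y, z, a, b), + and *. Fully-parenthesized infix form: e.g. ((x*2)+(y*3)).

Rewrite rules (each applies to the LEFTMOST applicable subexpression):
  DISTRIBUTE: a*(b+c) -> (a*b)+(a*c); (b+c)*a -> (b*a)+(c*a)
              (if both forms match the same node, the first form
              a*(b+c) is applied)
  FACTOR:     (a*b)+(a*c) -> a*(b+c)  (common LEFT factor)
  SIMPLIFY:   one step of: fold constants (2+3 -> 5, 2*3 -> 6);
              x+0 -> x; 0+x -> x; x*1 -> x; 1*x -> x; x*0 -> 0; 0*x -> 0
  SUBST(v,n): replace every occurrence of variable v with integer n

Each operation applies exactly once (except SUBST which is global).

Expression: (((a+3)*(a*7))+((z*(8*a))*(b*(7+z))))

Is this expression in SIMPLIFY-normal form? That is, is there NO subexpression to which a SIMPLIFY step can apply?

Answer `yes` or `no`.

Expression: (((a+3)*(a*7))+((z*(8*a))*(b*(7+z))))
Scanning for simplifiable subexpressions (pre-order)...
  at root: (((a+3)*(a*7))+((z*(8*a))*(b*(7+z)))) (not simplifiable)
  at L: ((a+3)*(a*7)) (not simplifiable)
  at LL: (a+3) (not simplifiable)
  at LR: (a*7) (not simplifiable)
  at R: ((z*(8*a))*(b*(7+z))) (not simplifiable)
  at RL: (z*(8*a)) (not simplifiable)
  at RLR: (8*a) (not simplifiable)
  at RR: (b*(7+z)) (not simplifiable)
  at RRR: (7+z) (not simplifiable)
Result: no simplifiable subexpression found -> normal form.

Answer: yes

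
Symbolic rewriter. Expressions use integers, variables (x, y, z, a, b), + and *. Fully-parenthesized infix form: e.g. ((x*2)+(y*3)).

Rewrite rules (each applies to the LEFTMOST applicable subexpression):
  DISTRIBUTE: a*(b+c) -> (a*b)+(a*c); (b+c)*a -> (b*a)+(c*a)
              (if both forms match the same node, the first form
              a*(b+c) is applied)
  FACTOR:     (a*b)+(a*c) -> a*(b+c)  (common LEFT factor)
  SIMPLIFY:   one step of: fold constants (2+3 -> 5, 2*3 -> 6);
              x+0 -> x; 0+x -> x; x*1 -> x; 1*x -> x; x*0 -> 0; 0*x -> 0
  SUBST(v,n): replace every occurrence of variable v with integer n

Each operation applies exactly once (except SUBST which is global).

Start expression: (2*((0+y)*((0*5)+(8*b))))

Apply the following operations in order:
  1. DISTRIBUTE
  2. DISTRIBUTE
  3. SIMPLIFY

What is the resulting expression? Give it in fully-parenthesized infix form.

Answer: ((2*(y*(0*5)))+(2*((0+y)*(8*b))))

Derivation:
Start: (2*((0+y)*((0*5)+(8*b))))
Apply DISTRIBUTE at R (target: ((0+y)*((0*5)+(8*b)))): (2*((0+y)*((0*5)+(8*b)))) -> (2*(((0+y)*(0*5))+((0+y)*(8*b))))
Apply DISTRIBUTE at root (target: (2*(((0+y)*(0*5))+((0+y)*(8*b))))): (2*(((0+y)*(0*5))+((0+y)*(8*b)))) -> ((2*((0+y)*(0*5)))+(2*((0+y)*(8*b))))
Apply SIMPLIFY at LRL (target: (0+y)): ((2*((0+y)*(0*5)))+(2*((0+y)*(8*b)))) -> ((2*(y*(0*5)))+(2*((0+y)*(8*b))))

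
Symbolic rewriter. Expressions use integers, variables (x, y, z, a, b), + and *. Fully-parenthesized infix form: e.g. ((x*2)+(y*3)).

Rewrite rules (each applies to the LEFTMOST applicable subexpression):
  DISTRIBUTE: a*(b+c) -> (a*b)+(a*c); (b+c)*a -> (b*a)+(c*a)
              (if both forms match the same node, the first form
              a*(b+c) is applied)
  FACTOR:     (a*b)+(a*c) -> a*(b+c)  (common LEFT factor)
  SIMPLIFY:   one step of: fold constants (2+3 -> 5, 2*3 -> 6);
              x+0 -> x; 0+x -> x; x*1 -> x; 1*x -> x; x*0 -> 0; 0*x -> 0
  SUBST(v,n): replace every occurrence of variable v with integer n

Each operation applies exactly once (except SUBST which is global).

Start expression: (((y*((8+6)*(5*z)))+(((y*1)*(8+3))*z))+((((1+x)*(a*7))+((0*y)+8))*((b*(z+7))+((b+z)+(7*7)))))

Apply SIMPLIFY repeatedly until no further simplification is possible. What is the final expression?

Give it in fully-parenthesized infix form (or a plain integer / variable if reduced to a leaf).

Answer: (((y*(14*(5*z)))+((y*11)*z))+((((1+x)*(a*7))+8)*((b*(z+7))+((b+z)+49))))

Derivation:
Start: (((y*((8+6)*(5*z)))+(((y*1)*(8+3))*z))+((((1+x)*(a*7))+((0*y)+8))*((b*(z+7))+((b+z)+(7*7)))))
Step 1: at LLRL: (8+6) -> 14; overall: (((y*((8+6)*(5*z)))+(((y*1)*(8+3))*z))+((((1+x)*(a*7))+((0*y)+8))*((b*(z+7))+((b+z)+(7*7))))) -> (((y*(14*(5*z)))+(((y*1)*(8+3))*z))+((((1+x)*(a*7))+((0*y)+8))*((b*(z+7))+((b+z)+(7*7)))))
Step 2: at LRLL: (y*1) -> y; overall: (((y*(14*(5*z)))+(((y*1)*(8+3))*z))+((((1+x)*(a*7))+((0*y)+8))*((b*(z+7))+((b+z)+(7*7))))) -> (((y*(14*(5*z)))+((y*(8+3))*z))+((((1+x)*(a*7))+((0*y)+8))*((b*(z+7))+((b+z)+(7*7)))))
Step 3: at LRLR: (8+3) -> 11; overall: (((y*(14*(5*z)))+((y*(8+3))*z))+((((1+x)*(a*7))+((0*y)+8))*((b*(z+7))+((b+z)+(7*7))))) -> (((y*(14*(5*z)))+((y*11)*z))+((((1+x)*(a*7))+((0*y)+8))*((b*(z+7))+((b+z)+(7*7)))))
Step 4: at RLRL: (0*y) -> 0; overall: (((y*(14*(5*z)))+((y*11)*z))+((((1+x)*(a*7))+((0*y)+8))*((b*(z+7))+((b+z)+(7*7))))) -> (((y*(14*(5*z)))+((y*11)*z))+((((1+x)*(a*7))+(0+8))*((b*(z+7))+((b+z)+(7*7)))))
Step 5: at RLR: (0+8) -> 8; overall: (((y*(14*(5*z)))+((y*11)*z))+((((1+x)*(a*7))+(0+8))*((b*(z+7))+((b+z)+(7*7))))) -> (((y*(14*(5*z)))+((y*11)*z))+((((1+x)*(a*7))+8)*((b*(z+7))+((b+z)+(7*7)))))
Step 6: at RRRR: (7*7) -> 49; overall: (((y*(14*(5*z)))+((y*11)*z))+((((1+x)*(a*7))+8)*((b*(z+7))+((b+z)+(7*7))))) -> (((y*(14*(5*z)))+((y*11)*z))+((((1+x)*(a*7))+8)*((b*(z+7))+((b+z)+49))))
Fixed point: (((y*(14*(5*z)))+((y*11)*z))+((((1+x)*(a*7))+8)*((b*(z+7))+((b+z)+49))))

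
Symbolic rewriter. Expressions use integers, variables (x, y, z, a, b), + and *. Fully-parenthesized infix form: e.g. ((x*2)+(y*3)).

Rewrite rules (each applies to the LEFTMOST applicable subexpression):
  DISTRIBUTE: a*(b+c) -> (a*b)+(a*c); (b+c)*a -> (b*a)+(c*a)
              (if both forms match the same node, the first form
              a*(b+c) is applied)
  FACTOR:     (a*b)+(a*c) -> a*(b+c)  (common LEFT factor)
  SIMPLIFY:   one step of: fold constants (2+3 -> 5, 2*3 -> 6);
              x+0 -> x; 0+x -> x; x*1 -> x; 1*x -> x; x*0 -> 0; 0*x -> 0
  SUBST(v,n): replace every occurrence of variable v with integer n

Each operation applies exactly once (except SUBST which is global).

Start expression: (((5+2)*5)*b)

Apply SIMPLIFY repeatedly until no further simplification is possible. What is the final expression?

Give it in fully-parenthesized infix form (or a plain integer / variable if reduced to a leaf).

Start: (((5+2)*5)*b)
Step 1: at LL: (5+2) -> 7; overall: (((5+2)*5)*b) -> ((7*5)*b)
Step 2: at L: (7*5) -> 35; overall: ((7*5)*b) -> (35*b)
Fixed point: (35*b)

Answer: (35*b)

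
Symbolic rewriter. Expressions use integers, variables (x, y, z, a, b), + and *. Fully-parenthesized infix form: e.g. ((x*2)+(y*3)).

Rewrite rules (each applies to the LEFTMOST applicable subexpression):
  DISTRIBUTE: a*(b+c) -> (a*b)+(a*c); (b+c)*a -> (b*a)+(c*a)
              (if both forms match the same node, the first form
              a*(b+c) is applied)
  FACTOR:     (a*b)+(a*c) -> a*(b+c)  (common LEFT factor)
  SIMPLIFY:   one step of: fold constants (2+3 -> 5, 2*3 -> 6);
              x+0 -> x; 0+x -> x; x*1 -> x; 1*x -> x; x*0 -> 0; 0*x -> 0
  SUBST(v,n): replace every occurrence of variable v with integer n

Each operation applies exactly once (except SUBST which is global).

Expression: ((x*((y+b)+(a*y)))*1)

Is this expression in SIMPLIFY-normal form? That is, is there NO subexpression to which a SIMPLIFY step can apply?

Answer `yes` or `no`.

Answer: no

Derivation:
Expression: ((x*((y+b)+(a*y)))*1)
Scanning for simplifiable subexpressions (pre-order)...
  at root: ((x*((y+b)+(a*y)))*1) (SIMPLIFIABLE)
  at L: (x*((y+b)+(a*y))) (not simplifiable)
  at LR: ((y+b)+(a*y)) (not simplifiable)
  at LRL: (y+b) (not simplifiable)
  at LRR: (a*y) (not simplifiable)
Found simplifiable subexpr at path root: ((x*((y+b)+(a*y)))*1)
One SIMPLIFY step would give: (x*((y+b)+(a*y)))
-> NOT in normal form.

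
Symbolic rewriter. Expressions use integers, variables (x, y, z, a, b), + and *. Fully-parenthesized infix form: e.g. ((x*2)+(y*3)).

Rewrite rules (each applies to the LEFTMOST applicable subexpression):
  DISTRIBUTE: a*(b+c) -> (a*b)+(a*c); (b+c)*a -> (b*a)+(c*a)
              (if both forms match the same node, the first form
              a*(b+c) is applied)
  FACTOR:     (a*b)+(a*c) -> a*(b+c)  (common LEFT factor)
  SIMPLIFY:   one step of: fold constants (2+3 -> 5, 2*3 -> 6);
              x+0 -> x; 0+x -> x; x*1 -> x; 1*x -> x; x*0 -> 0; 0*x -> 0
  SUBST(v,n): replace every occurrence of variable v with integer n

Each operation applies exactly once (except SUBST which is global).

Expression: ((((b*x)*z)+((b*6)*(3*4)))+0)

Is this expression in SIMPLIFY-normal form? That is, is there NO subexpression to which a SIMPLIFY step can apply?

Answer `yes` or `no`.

Answer: no

Derivation:
Expression: ((((b*x)*z)+((b*6)*(3*4)))+0)
Scanning for simplifiable subexpressions (pre-order)...
  at root: ((((b*x)*z)+((b*6)*(3*4)))+0) (SIMPLIFIABLE)
  at L: (((b*x)*z)+((b*6)*(3*4))) (not simplifiable)
  at LL: ((b*x)*z) (not simplifiable)
  at LLL: (b*x) (not simplifiable)
  at LR: ((b*6)*(3*4)) (not simplifiable)
  at LRL: (b*6) (not simplifiable)
  at LRR: (3*4) (SIMPLIFIABLE)
Found simplifiable subexpr at path root: ((((b*x)*z)+((b*6)*(3*4)))+0)
One SIMPLIFY step would give: (((b*x)*z)+((b*6)*(3*4)))
-> NOT in normal form.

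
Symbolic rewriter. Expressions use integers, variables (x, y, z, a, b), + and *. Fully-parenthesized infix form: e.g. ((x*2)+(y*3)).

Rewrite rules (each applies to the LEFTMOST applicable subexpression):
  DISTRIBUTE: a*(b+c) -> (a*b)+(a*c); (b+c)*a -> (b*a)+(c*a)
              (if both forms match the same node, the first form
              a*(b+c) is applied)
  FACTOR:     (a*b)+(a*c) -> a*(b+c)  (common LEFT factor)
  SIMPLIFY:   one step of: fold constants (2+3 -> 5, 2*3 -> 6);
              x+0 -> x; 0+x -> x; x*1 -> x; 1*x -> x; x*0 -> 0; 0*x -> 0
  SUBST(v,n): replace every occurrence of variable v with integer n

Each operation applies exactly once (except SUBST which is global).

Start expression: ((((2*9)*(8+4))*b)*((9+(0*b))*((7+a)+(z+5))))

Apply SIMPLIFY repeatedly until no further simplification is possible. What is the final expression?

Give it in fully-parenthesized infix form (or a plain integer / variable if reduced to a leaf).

Answer: ((216*b)*(9*((7+a)+(z+5))))

Derivation:
Start: ((((2*9)*(8+4))*b)*((9+(0*b))*((7+a)+(z+5))))
Step 1: at LLL: (2*9) -> 18; overall: ((((2*9)*(8+4))*b)*((9+(0*b))*((7+a)+(z+5)))) -> (((18*(8+4))*b)*((9+(0*b))*((7+a)+(z+5))))
Step 2: at LLR: (8+4) -> 12; overall: (((18*(8+4))*b)*((9+(0*b))*((7+a)+(z+5)))) -> (((18*12)*b)*((9+(0*b))*((7+a)+(z+5))))
Step 3: at LL: (18*12) -> 216; overall: (((18*12)*b)*((9+(0*b))*((7+a)+(z+5)))) -> ((216*b)*((9+(0*b))*((7+a)+(z+5))))
Step 4: at RLR: (0*b) -> 0; overall: ((216*b)*((9+(0*b))*((7+a)+(z+5)))) -> ((216*b)*((9+0)*((7+a)+(z+5))))
Step 5: at RL: (9+0) -> 9; overall: ((216*b)*((9+0)*((7+a)+(z+5)))) -> ((216*b)*(9*((7+a)+(z+5))))
Fixed point: ((216*b)*(9*((7+a)+(z+5))))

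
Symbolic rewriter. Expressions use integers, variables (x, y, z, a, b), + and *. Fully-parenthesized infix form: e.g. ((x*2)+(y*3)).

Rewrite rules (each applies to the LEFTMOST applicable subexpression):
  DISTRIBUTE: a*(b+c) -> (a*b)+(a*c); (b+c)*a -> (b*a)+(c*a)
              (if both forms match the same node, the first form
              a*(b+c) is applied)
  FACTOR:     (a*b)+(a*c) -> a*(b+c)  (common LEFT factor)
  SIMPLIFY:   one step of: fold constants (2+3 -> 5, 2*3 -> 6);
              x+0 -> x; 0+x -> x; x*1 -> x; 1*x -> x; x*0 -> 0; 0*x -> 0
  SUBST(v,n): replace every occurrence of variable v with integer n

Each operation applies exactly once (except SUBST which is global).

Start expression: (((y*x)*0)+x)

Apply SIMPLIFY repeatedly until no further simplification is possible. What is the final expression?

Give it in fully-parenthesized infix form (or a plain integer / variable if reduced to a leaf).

Answer: x

Derivation:
Start: (((y*x)*0)+x)
Step 1: at L: ((y*x)*0) -> 0; overall: (((y*x)*0)+x) -> (0+x)
Step 2: at root: (0+x) -> x; overall: (0+x) -> x
Fixed point: x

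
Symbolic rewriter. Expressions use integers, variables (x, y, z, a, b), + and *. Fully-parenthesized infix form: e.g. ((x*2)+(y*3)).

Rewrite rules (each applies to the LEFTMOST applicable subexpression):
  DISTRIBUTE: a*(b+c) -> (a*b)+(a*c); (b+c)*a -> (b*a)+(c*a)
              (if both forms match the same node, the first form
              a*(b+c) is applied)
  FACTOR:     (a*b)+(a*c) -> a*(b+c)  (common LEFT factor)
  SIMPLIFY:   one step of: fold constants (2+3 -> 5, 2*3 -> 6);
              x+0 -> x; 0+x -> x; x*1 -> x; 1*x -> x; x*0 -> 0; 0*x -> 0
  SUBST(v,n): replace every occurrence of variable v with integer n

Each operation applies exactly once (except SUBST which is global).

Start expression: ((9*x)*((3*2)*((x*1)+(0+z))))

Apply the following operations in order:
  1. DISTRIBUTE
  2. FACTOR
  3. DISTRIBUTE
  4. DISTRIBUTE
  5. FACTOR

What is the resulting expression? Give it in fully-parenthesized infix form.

Start: ((9*x)*((3*2)*((x*1)+(0+z))))
Apply DISTRIBUTE at R (target: ((3*2)*((x*1)+(0+z)))): ((9*x)*((3*2)*((x*1)+(0+z)))) -> ((9*x)*(((3*2)*(x*1))+((3*2)*(0+z))))
Apply FACTOR at R (target: (((3*2)*(x*1))+((3*2)*(0+z)))): ((9*x)*(((3*2)*(x*1))+((3*2)*(0+z)))) -> ((9*x)*((3*2)*((x*1)+(0+z))))
Apply DISTRIBUTE at R (target: ((3*2)*((x*1)+(0+z)))): ((9*x)*((3*2)*((x*1)+(0+z)))) -> ((9*x)*(((3*2)*(x*1))+((3*2)*(0+z))))
Apply DISTRIBUTE at root (target: ((9*x)*(((3*2)*(x*1))+((3*2)*(0+z))))): ((9*x)*(((3*2)*(x*1))+((3*2)*(0+z)))) -> (((9*x)*((3*2)*(x*1)))+((9*x)*((3*2)*(0+z))))
Apply FACTOR at root (target: (((9*x)*((3*2)*(x*1)))+((9*x)*((3*2)*(0+z))))): (((9*x)*((3*2)*(x*1)))+((9*x)*((3*2)*(0+z)))) -> ((9*x)*(((3*2)*(x*1))+((3*2)*(0+z))))

Answer: ((9*x)*(((3*2)*(x*1))+((3*2)*(0+z))))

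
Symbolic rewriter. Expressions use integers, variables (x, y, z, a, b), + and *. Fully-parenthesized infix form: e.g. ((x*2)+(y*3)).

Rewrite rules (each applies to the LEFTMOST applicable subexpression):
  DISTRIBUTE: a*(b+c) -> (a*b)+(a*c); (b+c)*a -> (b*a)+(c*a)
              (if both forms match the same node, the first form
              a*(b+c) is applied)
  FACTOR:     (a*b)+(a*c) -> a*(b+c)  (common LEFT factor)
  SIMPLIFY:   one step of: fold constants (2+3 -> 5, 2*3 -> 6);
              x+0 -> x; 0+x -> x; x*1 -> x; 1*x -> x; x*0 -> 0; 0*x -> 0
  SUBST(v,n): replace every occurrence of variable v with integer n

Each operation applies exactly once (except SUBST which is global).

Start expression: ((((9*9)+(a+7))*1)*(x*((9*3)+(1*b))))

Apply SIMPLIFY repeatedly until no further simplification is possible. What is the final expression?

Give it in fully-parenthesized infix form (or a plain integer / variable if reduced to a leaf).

Start: ((((9*9)+(a+7))*1)*(x*((9*3)+(1*b))))
Step 1: at L: (((9*9)+(a+7))*1) -> ((9*9)+(a+7)); overall: ((((9*9)+(a+7))*1)*(x*((9*3)+(1*b)))) -> (((9*9)+(a+7))*(x*((9*3)+(1*b))))
Step 2: at LL: (9*9) -> 81; overall: (((9*9)+(a+7))*(x*((9*3)+(1*b)))) -> ((81+(a+7))*(x*((9*3)+(1*b))))
Step 3: at RRL: (9*3) -> 27; overall: ((81+(a+7))*(x*((9*3)+(1*b)))) -> ((81+(a+7))*(x*(27+(1*b))))
Step 4: at RRR: (1*b) -> b; overall: ((81+(a+7))*(x*(27+(1*b)))) -> ((81+(a+7))*(x*(27+b)))
Fixed point: ((81+(a+7))*(x*(27+b)))

Answer: ((81+(a+7))*(x*(27+b)))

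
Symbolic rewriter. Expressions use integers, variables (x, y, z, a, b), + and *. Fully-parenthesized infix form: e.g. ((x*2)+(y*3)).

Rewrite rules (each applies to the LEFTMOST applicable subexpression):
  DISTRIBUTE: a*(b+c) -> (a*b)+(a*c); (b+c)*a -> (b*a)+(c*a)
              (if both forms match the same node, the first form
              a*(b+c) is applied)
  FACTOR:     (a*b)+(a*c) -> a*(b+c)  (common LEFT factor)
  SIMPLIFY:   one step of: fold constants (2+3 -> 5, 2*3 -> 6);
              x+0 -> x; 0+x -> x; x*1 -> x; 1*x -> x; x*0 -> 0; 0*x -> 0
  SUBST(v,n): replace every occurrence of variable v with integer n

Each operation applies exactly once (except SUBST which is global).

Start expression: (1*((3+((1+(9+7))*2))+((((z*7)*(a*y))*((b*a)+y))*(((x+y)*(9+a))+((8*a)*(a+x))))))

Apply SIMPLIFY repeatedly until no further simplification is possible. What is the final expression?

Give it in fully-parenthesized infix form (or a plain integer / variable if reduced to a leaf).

Answer: (37+((((z*7)*(a*y))*((b*a)+y))*(((x+y)*(9+a))+((8*a)*(a+x)))))

Derivation:
Start: (1*((3+((1+(9+7))*2))+((((z*7)*(a*y))*((b*a)+y))*(((x+y)*(9+a))+((8*a)*(a+x))))))
Step 1: at root: (1*((3+((1+(9+7))*2))+((((z*7)*(a*y))*((b*a)+y))*(((x+y)*(9+a))+((8*a)*(a+x)))))) -> ((3+((1+(9+7))*2))+((((z*7)*(a*y))*((b*a)+y))*(((x+y)*(9+a))+((8*a)*(a+x))))); overall: (1*((3+((1+(9+7))*2))+((((z*7)*(a*y))*((b*a)+y))*(((x+y)*(9+a))+((8*a)*(a+x)))))) -> ((3+((1+(9+7))*2))+((((z*7)*(a*y))*((b*a)+y))*(((x+y)*(9+a))+((8*a)*(a+x)))))
Step 2: at LRLR: (9+7) -> 16; overall: ((3+((1+(9+7))*2))+((((z*7)*(a*y))*((b*a)+y))*(((x+y)*(9+a))+((8*a)*(a+x))))) -> ((3+((1+16)*2))+((((z*7)*(a*y))*((b*a)+y))*(((x+y)*(9+a))+((8*a)*(a+x)))))
Step 3: at LRL: (1+16) -> 17; overall: ((3+((1+16)*2))+((((z*7)*(a*y))*((b*a)+y))*(((x+y)*(9+a))+((8*a)*(a+x))))) -> ((3+(17*2))+((((z*7)*(a*y))*((b*a)+y))*(((x+y)*(9+a))+((8*a)*(a+x)))))
Step 4: at LR: (17*2) -> 34; overall: ((3+(17*2))+((((z*7)*(a*y))*((b*a)+y))*(((x+y)*(9+a))+((8*a)*(a+x))))) -> ((3+34)+((((z*7)*(a*y))*((b*a)+y))*(((x+y)*(9+a))+((8*a)*(a+x)))))
Step 5: at L: (3+34) -> 37; overall: ((3+34)+((((z*7)*(a*y))*((b*a)+y))*(((x+y)*(9+a))+((8*a)*(a+x))))) -> (37+((((z*7)*(a*y))*((b*a)+y))*(((x+y)*(9+a))+((8*a)*(a+x)))))
Fixed point: (37+((((z*7)*(a*y))*((b*a)+y))*(((x+y)*(9+a))+((8*a)*(a+x)))))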